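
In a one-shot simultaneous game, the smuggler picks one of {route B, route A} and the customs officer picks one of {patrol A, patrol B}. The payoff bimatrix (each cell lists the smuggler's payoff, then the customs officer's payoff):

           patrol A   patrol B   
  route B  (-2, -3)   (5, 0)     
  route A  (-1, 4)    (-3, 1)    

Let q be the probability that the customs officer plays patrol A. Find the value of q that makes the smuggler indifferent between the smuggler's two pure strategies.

q = 8/9

The smuggler's indifference between route B and route A determines the customs officer's mixing probability q:
  the smuggler's payoff to route B: q·(-2) + (1−q)·5 = -7q + 5
  the smuggler's payoff to route A: q·(-1) + (1−q)·(-3) = 2q - 3
  -7q + 5 = 2q - 3  ⇒  -9q = -8  ⇒  q = 8/9.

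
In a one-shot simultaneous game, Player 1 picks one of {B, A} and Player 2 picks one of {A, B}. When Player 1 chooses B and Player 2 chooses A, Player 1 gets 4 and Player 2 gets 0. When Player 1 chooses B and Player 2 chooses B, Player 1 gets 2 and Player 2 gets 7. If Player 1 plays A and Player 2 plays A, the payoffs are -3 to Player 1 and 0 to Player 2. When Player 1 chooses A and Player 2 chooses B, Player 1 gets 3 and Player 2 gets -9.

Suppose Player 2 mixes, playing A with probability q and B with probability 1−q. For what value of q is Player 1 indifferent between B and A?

q = 1/8

Player 2's mix must leave Player 1 indifferent between B and A.
  Player 1's expected payoff from B: q·4 + (1−q)·2 = 2q + 2
  Player 1's expected payoff from A: q·(-3) + (1−q)·3 = -6q + 3
  2q + 2 = -6q + 3  ⇒  8q = 1  ⇒  q = 1/8.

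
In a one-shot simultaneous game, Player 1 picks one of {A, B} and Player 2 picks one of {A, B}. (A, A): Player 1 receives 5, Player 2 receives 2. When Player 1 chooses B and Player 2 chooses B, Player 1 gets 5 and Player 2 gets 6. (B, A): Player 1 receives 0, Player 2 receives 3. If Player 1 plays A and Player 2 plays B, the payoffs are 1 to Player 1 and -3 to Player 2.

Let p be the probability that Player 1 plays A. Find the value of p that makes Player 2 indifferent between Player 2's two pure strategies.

Player 1's mix must leave Player 2 indifferent between A and B.
  Player 2's expected payoff from A: p·2 + (1−p)·3 = -p + 3
  Player 2's expected payoff from B: p·(-3) + (1−p)·6 = -9p + 6
  -p + 3 = -9p + 6  ⇒  8p = 3  ⇒  p = 3/8.

p = 3/8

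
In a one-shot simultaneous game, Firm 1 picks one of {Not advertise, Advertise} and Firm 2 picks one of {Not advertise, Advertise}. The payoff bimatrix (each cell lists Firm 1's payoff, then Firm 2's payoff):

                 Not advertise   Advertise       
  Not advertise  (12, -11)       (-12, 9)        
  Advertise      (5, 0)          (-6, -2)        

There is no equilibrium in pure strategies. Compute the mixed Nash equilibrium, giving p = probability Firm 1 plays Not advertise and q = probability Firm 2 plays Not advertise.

Firm 2's indifference between Not advertise and Advertise determines Firm 1's mixing probability p:
  Firm 2's payoff to Not advertise: p·(-11) + (1−p)·0 = -11p
  Firm 2's payoff to Advertise: p·9 + (1−p)·(-2) = 11p - 2
  -11p = 11p - 2  ⇒  -22p = -2  ⇒  p = 1/11.
Firm 2's mix must leave Firm 1 indifferent between Not advertise and Advertise.
  Firm 1's payoff from Not advertise: q·12 + (1−q)·(-12) = 24q - 12
  Firm 1's payoff from Advertise: q·5 + (1−q)·(-6) = 11q - 6
  24q - 12 = 11q - 6  ⇒  13q = 6  ⇒  q = 6/13.

p = 1/11, q = 6/13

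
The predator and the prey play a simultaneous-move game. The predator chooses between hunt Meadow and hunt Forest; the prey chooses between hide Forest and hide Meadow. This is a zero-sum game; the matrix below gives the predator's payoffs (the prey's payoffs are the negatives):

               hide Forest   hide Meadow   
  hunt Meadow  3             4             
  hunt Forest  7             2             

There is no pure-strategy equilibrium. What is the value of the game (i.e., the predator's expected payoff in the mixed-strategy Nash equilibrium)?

For the predator to be willing to mix, the predator must be indifferent between hunt Meadow and hunt Forest, which pins down the prey's mix.
  the predator's expected payoff from hunt Meadow: q·3 + (1−q)·4 = -q + 4
  the predator's expected payoff from hunt Forest: q·7 + (1−q)·2 = 5q + 2
  -q + 4 = 5q + 2  ⇒  -6q = -2  ⇒  q = 1/3.
The value is the predator's expected payoff against this mix (using hunt Meadow): (1/3)·3 + (2/3)·4 = 11/3.

v = 11/3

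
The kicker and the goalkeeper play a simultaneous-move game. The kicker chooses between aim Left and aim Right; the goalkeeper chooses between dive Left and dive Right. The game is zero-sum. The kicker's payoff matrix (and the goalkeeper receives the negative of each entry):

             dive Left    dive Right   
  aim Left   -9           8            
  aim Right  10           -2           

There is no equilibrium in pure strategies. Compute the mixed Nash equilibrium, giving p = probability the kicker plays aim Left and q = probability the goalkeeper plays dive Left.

The kicker's mix must leave the goalkeeper indifferent between dive Left and dive Right.
  the goalkeeper's payoff to dive Left: p·9 + (1−p)·(-10) = 19p - 10
  the goalkeeper's payoff to dive Right: p·(-8) + (1−p)·2 = -10p + 2
  19p - 10 = -10p + 2  ⇒  29p = 12  ⇒  p = 12/29.
The goalkeeper's mix must leave the kicker indifferent between aim Left and aim Right.
  the kicker's payoff from aim Left: q·(-9) + (1−q)·8 = -17q + 8
  the kicker's payoff from aim Right: q·10 + (1−q)·(-2) = 12q - 2
  -17q + 8 = 12q - 2  ⇒  -29q = -10  ⇒  q = 10/29.

p = 12/29, q = 10/29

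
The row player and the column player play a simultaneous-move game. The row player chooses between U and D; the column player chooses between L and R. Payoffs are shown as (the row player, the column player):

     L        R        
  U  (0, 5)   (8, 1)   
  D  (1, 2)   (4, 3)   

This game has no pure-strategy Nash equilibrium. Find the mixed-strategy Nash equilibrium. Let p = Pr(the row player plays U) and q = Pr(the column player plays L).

p = 1/5, q = 4/5

Set the column player's expected payoff from L equal to that from R:
  the column player's payoff from L: p·5 + (1−p)·2 = 3p + 2
  the column player's payoff from R: p·1 + (1−p)·3 = -2p + 3
  3p + 2 = -2p + 3  ⇒  5p = 1  ⇒  p = 1/5.
The column player's mix must leave the row player indifferent between U and D.
  the row player's expected payoff from U: q·0 + (1−q)·8 = -8q + 8
  the row player's expected payoff from D: q·1 + (1−q)·4 = -3q + 4
  -8q + 8 = -3q + 4  ⇒  -5q = -4  ⇒  q = 4/5.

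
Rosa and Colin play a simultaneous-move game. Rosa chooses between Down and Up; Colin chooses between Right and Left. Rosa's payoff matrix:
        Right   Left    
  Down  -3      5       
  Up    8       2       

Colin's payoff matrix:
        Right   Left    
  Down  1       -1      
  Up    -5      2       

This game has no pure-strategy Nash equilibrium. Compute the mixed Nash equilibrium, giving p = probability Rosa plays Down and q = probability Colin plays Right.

p = 7/9, q = 3/14

Set Colin's expected payoff from Right equal to that from Left:
  Colin's expected payoff from Right: p·1 + (1−p)·(-5) = 6p - 5
  Colin's expected payoff from Left: p·(-1) + (1−p)·2 = -3p + 2
  6p - 5 = -3p + 2  ⇒  9p = 7  ⇒  p = 7/9.
For Rosa to be willing to mix, Rosa must be indifferent between Down and Up, which pins down Colin's mix.
  Rosa's expected payoff from Down: q·(-3) + (1−q)·5 = -8q + 5
  Rosa's expected payoff from Up: q·8 + (1−q)·2 = 6q + 2
  -8q + 5 = 6q + 2  ⇒  -14q = -3  ⇒  q = 3/14.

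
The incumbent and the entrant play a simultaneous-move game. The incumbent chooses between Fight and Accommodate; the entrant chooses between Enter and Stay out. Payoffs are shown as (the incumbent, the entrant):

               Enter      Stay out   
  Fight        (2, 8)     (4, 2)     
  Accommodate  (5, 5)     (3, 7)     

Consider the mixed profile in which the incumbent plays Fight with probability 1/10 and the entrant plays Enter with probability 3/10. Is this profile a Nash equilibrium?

Given the incumbent's mix p = 1/10, the entrant's payoff from Enter is 53/10 but from Stay out is 13/2. The entrant strictly prefers Stay out, so the entrant would not mix.
So the proposed profile is not a Nash equilibrium.

No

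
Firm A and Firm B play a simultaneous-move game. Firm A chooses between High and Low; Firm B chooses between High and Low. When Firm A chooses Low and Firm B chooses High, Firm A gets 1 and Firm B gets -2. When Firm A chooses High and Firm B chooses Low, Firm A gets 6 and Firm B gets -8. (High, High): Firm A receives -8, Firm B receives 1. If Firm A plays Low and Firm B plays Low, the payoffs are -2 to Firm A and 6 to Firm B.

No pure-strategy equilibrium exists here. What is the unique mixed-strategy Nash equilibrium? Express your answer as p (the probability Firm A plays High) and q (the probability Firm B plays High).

p = 8/17, q = 8/17

Firm B's indifference between High and Low determines Firm A's mixing probability p:
  Firm B's payoff to High: p·1 + (1−p)·(-2) = 3p - 2
  Firm B's payoff to Low: p·(-8) + (1−p)·6 = -14p + 6
  3p - 2 = -14p + 6  ⇒  17p = 8  ⇒  p = 8/17.
In a mixed equilibrium Firm A is indifferent between High and Low; this condition fixes q.
  Firm A's payoff from High: q·(-8) + (1−q)·6 = -14q + 6
  Firm A's payoff from Low: q·1 + (1−q)·(-2) = 3q - 2
  -14q + 6 = 3q - 2  ⇒  -17q = -8  ⇒  q = 8/17.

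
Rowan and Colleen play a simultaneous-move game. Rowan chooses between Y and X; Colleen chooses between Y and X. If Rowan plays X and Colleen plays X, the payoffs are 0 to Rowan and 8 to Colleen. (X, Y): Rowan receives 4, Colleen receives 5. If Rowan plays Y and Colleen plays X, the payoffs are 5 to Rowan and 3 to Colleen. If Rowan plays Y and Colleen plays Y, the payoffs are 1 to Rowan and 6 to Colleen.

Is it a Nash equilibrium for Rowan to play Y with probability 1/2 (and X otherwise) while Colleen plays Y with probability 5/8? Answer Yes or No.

Yes

Check Colleen's indifference given Rowan's mix p = 1/2:
  payoff from Y = 11/2; payoff from X = 11/2 — equal.
Check Rowan's indifference given Colleen's mix q = 5/8:
  payoff from Y = 5/2; payoff from X = 5/2 — equal.
Both players are indifferent, so neither can profitably deviate.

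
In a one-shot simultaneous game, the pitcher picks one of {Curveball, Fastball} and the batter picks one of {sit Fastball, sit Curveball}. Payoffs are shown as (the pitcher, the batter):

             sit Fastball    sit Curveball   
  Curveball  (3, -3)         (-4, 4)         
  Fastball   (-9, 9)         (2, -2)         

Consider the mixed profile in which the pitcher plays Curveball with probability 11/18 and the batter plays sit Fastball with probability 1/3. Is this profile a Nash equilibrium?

Check the batter's indifference given the pitcher's mix p = 11/18:
  payoff from sit Fastball = 5/3; payoff from sit Curveball = 5/3 — equal.
Check the pitcher's indifference given the batter's mix q = 1/3:
  payoff from Curveball = -5/3; payoff from Fastball = -5/3 — equal.
Both players are indifferent, so neither can profitably deviate.

Yes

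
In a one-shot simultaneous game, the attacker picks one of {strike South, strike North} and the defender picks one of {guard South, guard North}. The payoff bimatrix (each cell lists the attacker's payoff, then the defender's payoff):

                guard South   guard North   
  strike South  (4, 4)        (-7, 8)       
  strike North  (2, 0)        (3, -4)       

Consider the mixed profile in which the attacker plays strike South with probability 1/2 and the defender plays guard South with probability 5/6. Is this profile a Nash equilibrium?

Yes

Check the defender's indifference given the attacker's mix p = 1/2:
  payoff from guard South = 2; payoff from guard North = 2 — equal.
Check the attacker's indifference given the defender's mix q = 5/6:
  payoff from strike South = 13/6; payoff from strike North = 13/6 — equal.
Both players are indifferent, so neither can profitably deviate.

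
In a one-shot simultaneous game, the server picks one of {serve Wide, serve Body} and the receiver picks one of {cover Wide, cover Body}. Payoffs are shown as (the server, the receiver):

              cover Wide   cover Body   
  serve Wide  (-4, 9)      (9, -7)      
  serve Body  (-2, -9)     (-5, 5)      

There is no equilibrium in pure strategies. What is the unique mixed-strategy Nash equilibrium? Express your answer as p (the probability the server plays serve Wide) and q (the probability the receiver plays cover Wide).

Set the receiver's expected payoff from cover Wide equal to that from cover Body:
  the receiver's payoff to cover Wide: p·9 + (1−p)·(-9) = 18p - 9
  the receiver's payoff to cover Body: p·(-7) + (1−p)·5 = -12p + 5
  18p - 9 = -12p + 5  ⇒  30p = 14  ⇒  p = 7/15.
In a mixed equilibrium the server is indifferent between serve Wide and serve Body; this condition fixes q.
  the server's payoff from serve Wide: q·(-4) + (1−q)·9 = -13q + 9
  the server's payoff from serve Body: q·(-2) + (1−q)·(-5) = 3q - 5
  -13q + 9 = 3q - 5  ⇒  -16q = -14  ⇒  q = 7/8.

p = 7/15, q = 7/8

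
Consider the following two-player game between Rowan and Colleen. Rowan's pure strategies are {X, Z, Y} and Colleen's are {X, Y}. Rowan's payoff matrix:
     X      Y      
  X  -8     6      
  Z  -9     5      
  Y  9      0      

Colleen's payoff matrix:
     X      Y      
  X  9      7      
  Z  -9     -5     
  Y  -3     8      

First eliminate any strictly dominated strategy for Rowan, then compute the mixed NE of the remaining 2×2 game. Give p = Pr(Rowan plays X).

p = 11/13

Rowan's strategy Z is strictly dominated by X: -8 > -9 and 6 > 5. Eliminate Z.
In a mixed equilibrium Colleen is indifferent between X and Y; this condition fixes p.
  Colleen's payoff to X: p·9 + (1−p)·(-3) = 12p - 3
  Colleen's payoff to Y: p·7 + (1−p)·8 = -p + 8
  12p - 3 = -p + 8  ⇒  13p = 11  ⇒  p = 11/13.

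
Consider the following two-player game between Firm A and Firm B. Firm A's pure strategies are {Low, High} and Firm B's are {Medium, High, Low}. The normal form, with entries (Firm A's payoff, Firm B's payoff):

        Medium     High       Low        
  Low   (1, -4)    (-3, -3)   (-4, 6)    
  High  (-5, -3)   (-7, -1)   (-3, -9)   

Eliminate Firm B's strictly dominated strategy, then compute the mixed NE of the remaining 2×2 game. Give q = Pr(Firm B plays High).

Firm B's strategy Medium is strictly dominated by High: -3 > -4 and -1 > -3. Eliminate Medium.
Set Firm A's expected payoff from Low equal to that from High:
  Firm A's payoff from Low: q·(-3) + (1−q)·(-4) = q - 4
  Firm A's payoff from High: q·(-7) + (1−q)·(-3) = -4q - 3
  q - 4 = -4q - 3  ⇒  5q = 1  ⇒  q = 1/5.

q = 1/5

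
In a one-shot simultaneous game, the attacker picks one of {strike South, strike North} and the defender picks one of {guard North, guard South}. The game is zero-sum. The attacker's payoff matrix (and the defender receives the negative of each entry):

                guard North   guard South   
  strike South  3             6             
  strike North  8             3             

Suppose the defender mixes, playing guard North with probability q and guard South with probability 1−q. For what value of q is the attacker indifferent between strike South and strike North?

Set the attacker's expected payoff from strike South equal to that from strike North:
  the attacker's payoff from strike South: q·3 + (1−q)·6 = -3q + 6
  the attacker's payoff from strike North: q·8 + (1−q)·3 = 5q + 3
  -3q + 6 = 5q + 3  ⇒  -8q = -3  ⇒  q = 3/8.

q = 3/8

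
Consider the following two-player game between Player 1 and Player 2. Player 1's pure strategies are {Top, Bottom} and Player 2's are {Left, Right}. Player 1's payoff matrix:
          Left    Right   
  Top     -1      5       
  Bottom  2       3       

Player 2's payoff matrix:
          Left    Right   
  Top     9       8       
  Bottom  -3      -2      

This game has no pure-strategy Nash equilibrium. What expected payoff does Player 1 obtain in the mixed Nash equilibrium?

Player 1's indifference between Top and Bottom determines Player 2's mixing probability q:
  Player 1's payoff to Top: q·(-1) + (1−q)·5 = -6q + 5
  Player 1's payoff to Bottom: q·2 + (1−q)·3 = -q + 3
  -6q + 5 = -q + 3  ⇒  -5q = -2  ⇒  q = 2/5.
At equilibrium Player 1 is indifferent across rows, so Player 1's payoff equals the payoff from Top: (2/5)·(-1) + (3/5)·5 = 13/5.

13/5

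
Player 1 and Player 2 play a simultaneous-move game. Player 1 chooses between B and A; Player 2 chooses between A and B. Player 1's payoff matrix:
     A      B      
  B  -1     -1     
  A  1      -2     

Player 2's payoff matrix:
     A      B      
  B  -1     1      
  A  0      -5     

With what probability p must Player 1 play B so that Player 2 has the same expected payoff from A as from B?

Set Player 2's expected payoff from A equal to that from B:
  Player 2's expected payoff from A: p·(-1) + (1−p)·0 = -p
  Player 2's expected payoff from B: p·1 + (1−p)·(-5) = 6p - 5
  -p = 6p - 5  ⇒  -7p = -5  ⇒  p = 5/7.

p = 5/7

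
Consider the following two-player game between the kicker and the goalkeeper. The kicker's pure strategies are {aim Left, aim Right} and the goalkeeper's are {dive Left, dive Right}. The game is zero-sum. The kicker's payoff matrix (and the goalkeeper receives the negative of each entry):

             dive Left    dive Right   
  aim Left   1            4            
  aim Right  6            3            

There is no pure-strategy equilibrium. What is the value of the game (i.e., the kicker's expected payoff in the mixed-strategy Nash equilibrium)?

v = 7/2

For the kicker to be willing to mix, the kicker must be indifferent between aim Left and aim Right, which pins down the goalkeeper's mix.
  the kicker's payoff from aim Left: q·1 + (1−q)·4 = -3q + 4
  the kicker's payoff from aim Right: q·6 + (1−q)·3 = 3q + 3
  -3q + 4 = 3q + 3  ⇒  -6q = -1  ⇒  q = 1/6.
The value is the kicker's expected payoff against this mix (using aim Left): (1/6)·1 + (5/6)·4 = 7/2.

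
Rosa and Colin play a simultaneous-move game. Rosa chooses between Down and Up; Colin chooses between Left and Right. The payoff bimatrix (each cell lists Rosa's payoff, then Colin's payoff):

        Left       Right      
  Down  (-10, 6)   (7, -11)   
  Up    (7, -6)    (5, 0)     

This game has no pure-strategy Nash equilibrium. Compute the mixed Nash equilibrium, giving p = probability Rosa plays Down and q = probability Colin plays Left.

p = 6/23, q = 2/19

Rosa's mix must leave Colin indifferent between Left and Right.
  Colin's expected payoff from Left: p·6 + (1−p)·(-6) = 12p - 6
  Colin's expected payoff from Right: p·(-11) + (1−p)·0 = -11p
  12p - 6 = -11p  ⇒  23p = 6  ⇒  p = 6/23.
For Rosa to be willing to mix, Rosa must be indifferent between Down and Up, which pins down Colin's mix.
  Rosa's payoff to Down: q·(-10) + (1−q)·7 = -17q + 7
  Rosa's payoff to Up: q·7 + (1−q)·5 = 2q + 5
  -17q + 7 = 2q + 5  ⇒  -19q = -2  ⇒  q = 2/19.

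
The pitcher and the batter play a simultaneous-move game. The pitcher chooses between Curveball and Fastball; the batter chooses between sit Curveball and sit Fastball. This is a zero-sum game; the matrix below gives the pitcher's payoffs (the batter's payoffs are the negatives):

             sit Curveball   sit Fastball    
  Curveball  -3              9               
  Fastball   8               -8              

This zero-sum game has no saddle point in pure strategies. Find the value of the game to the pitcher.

v = 12/7

The pitcher's indifference between Curveball and Fastball determines the batter's mixing probability q:
  the pitcher's expected payoff from Curveball: q·(-3) + (1−q)·9 = -12q + 9
  the pitcher's expected payoff from Fastball: q·8 + (1−q)·(-8) = 16q - 8
  -12q + 9 = 16q - 8  ⇒  -28q = -17  ⇒  q = 17/28.
The value is the pitcher's expected payoff against this mix (using Curveball): (17/28)·(-3) + (11/28)·9 = 12/7.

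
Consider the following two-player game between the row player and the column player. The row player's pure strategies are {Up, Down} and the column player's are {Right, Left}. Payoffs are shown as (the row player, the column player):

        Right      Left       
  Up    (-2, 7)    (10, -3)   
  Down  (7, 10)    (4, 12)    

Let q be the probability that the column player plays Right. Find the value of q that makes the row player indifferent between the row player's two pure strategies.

q = 2/5

In a mixed equilibrium the row player is indifferent between Up and Down; this condition fixes q.
  the row player's payoff to Up: q·(-2) + (1−q)·10 = -12q + 10
  the row player's payoff to Down: q·7 + (1−q)·4 = 3q + 4
  -12q + 10 = 3q + 4  ⇒  -15q = -6  ⇒  q = 2/5.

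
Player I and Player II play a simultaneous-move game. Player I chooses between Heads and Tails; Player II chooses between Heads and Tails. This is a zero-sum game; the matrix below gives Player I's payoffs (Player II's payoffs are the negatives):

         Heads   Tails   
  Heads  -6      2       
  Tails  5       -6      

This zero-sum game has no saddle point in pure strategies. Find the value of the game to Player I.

Player II's mix must leave Player I indifferent between Heads and Tails.
  Player I's payoff to Heads: q·(-6) + (1−q)·2 = -8q + 2
  Player I's payoff to Tails: q·5 + (1−q)·(-6) = 11q - 6
  -8q + 2 = 11q - 6  ⇒  -19q = -8  ⇒  q = 8/19.
The value is Player I's expected payoff against this mix (using Heads): (8/19)·(-6) + (11/19)·2 = -26/19.

v = -26/19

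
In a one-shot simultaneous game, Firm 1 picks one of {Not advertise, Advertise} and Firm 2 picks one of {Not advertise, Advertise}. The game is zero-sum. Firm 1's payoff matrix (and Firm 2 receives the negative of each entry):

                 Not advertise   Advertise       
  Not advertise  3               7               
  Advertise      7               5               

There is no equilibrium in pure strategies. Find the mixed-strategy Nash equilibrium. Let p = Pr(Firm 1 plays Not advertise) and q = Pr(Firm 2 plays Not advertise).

p = 1/3, q = 1/3

In a mixed equilibrium Firm 2 is indifferent between Not advertise and Advertise; this condition fixes p.
  Firm 2's payoff to Not advertise: p·(-3) + (1−p)·(-7) = 4p - 7
  Firm 2's payoff to Advertise: p·(-7) + (1−p)·(-5) = -2p - 5
  4p - 7 = -2p - 5  ⇒  6p = 2  ⇒  p = 1/3.
In a mixed equilibrium Firm 1 is indifferent between Not advertise and Advertise; this condition fixes q.
  Firm 1's payoff to Not advertise: q·3 + (1−q)·7 = -4q + 7
  Firm 1's payoff to Advertise: q·7 + (1−q)·5 = 2q + 5
  -4q + 7 = 2q + 5  ⇒  -6q = -2  ⇒  q = 1/3.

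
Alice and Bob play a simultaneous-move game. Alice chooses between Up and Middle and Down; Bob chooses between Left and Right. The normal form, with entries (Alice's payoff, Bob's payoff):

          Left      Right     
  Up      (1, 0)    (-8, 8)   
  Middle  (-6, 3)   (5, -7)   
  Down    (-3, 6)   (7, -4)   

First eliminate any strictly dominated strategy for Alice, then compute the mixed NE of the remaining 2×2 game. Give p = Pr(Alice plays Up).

p = 5/9

Alice's strategy Middle is strictly dominated by Down: -3 > -6 and 7 > 5. Eliminate Middle.
For Bob to be willing to mix, Bob must be indifferent between Left and Right, which pins down Alice's mix.
  Bob's payoff from Left: p·0 + (1−p)·6 = -6p + 6
  Bob's payoff from Right: p·8 + (1−p)·(-4) = 12p - 4
  -6p + 6 = 12p - 4  ⇒  -18p = -10  ⇒  p = 5/9.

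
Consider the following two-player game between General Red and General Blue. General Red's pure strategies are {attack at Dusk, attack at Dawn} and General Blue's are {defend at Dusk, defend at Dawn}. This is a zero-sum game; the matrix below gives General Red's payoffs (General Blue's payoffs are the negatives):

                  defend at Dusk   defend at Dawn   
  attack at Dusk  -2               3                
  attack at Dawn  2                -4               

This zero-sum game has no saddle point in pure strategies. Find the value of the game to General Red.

v = -2/11

Set General Red's expected payoff from attack at Dusk equal to that from attack at Dawn:
  General Red's payoff from attack at Dusk: q·(-2) + (1−q)·3 = -5q + 3
  General Red's payoff from attack at Dawn: q·2 + (1−q)·(-4) = 6q - 4
  -5q + 3 = 6q - 4  ⇒  -11q = -7  ⇒  q = 7/11.
The value is General Red's expected payoff against this mix (using attack at Dusk): (7/11)·(-2) + (4/11)·3 = -2/11.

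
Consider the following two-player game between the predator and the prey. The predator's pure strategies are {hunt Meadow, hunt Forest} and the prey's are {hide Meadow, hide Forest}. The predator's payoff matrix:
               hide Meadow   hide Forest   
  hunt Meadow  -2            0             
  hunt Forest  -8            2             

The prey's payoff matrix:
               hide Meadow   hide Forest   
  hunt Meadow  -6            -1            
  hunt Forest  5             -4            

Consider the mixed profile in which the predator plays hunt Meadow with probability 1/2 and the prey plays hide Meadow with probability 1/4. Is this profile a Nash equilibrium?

No

Given the predator's mix p = 1/2, the prey's payoff from hide Meadow is -1/2 but from hide Forest is -5/2. The prey strictly prefers hide Meadow, so the prey would not mix.
So the proposed profile is not a Nash equilibrium.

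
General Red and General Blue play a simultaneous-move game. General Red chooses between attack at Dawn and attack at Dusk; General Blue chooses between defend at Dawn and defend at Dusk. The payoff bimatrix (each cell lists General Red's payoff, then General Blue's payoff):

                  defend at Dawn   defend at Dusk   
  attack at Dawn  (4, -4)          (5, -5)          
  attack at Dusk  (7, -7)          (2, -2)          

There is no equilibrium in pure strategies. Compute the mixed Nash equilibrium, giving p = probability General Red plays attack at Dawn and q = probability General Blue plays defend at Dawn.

p = 5/6, q = 1/2

In a mixed equilibrium General Blue is indifferent between defend at Dawn and defend at Dusk; this condition fixes p.
  General Blue's expected payoff from defend at Dawn: p·(-4) + (1−p)·(-7) = 3p - 7
  General Blue's expected payoff from defend at Dusk: p·(-5) + (1−p)·(-2) = -3p - 2
  3p - 7 = -3p - 2  ⇒  6p = 5  ⇒  p = 5/6.
In a mixed equilibrium General Red is indifferent between attack at Dawn and attack at Dusk; this condition fixes q.
  General Red's expected payoff from attack at Dawn: q·4 + (1−q)·5 = -q + 5
  General Red's expected payoff from attack at Dusk: q·7 + (1−q)·2 = 5q + 2
  -q + 5 = 5q + 2  ⇒  -6q = -3  ⇒  q = 1/2.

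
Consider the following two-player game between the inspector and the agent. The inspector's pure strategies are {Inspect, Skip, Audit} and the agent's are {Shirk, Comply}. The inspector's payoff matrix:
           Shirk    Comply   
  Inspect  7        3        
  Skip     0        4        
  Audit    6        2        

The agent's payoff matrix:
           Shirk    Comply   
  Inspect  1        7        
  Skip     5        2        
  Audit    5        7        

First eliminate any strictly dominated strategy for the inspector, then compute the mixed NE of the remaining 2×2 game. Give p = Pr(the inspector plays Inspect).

p = 1/3

The inspector's strategy Audit is strictly dominated by Inspect: 7 > 6 and 3 > 2. Eliminate Audit.
For the agent to be willing to mix, the agent must be indifferent between Shirk and Comply, which pins down the inspector's mix.
  the agent's payoff to Shirk: p·1 + (1−p)·5 = -4p + 5
  the agent's payoff to Comply: p·7 + (1−p)·2 = 5p + 2
  -4p + 5 = 5p + 2  ⇒  -9p = -3  ⇒  p = 1/3.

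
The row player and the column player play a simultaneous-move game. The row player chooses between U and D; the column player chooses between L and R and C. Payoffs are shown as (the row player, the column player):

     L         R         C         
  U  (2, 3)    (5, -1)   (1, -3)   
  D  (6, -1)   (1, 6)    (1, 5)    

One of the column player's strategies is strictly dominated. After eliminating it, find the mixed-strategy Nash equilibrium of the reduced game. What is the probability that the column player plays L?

The column player's strategy C is strictly dominated by R: -1 > -3 and 6 > 5. Eliminate C.
The row player's indifference between U and D determines the column player's mixing probability q:
  the row player's payoff to U: q·2 + (1−q)·5 = -3q + 5
  the row player's payoff to D: q·6 + (1−q)·1 = 5q + 1
  -3q + 5 = 5q + 1  ⇒  -8q = -4  ⇒  q = 1/2.

q = 1/2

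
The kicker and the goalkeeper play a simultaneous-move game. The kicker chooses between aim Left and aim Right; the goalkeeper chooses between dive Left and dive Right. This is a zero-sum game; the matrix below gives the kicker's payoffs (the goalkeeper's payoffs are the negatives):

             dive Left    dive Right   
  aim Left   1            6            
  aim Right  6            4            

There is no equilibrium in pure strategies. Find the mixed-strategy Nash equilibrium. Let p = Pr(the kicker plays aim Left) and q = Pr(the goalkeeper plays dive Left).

p = 2/7, q = 2/7

In a mixed equilibrium the goalkeeper is indifferent between dive Left and dive Right; this condition fixes p.
  the goalkeeper's payoff from dive Left: p·(-1) + (1−p)·(-6) = 5p - 6
  the goalkeeper's payoff from dive Right: p·(-6) + (1−p)·(-4) = -2p - 4
  5p - 6 = -2p - 4  ⇒  7p = 2  ⇒  p = 2/7.
The goalkeeper's mix must leave the kicker indifferent between aim Left and aim Right.
  the kicker's payoff from aim Left: q·1 + (1−q)·6 = -5q + 6
  the kicker's payoff from aim Right: q·6 + (1−q)·4 = 2q + 4
  -5q + 6 = 2q + 4  ⇒  -7q = -2  ⇒  q = 2/7.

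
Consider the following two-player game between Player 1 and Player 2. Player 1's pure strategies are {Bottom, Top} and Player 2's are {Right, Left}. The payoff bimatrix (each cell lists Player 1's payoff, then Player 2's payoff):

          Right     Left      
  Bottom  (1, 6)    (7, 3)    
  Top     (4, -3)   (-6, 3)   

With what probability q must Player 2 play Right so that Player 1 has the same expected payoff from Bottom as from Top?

q = 13/16

In a mixed equilibrium Player 1 is indifferent between Bottom and Top; this condition fixes q.
  Player 1's payoff from Bottom: q·1 + (1−q)·7 = -6q + 7
  Player 1's payoff from Top: q·4 + (1−q)·(-6) = 10q - 6
  -6q + 7 = 10q - 6  ⇒  -16q = -13  ⇒  q = 13/16.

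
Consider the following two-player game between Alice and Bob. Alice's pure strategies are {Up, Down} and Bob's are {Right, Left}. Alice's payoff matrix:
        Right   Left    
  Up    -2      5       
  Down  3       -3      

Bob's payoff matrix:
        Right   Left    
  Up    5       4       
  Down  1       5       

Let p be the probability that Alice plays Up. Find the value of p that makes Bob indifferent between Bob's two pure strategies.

Alice's mix must leave Bob indifferent between Right and Left.
  Bob's payoff from Right: p·5 + (1−p)·1 = 4p + 1
  Bob's payoff from Left: p·4 + (1−p)·5 = -p + 5
  4p + 1 = -p + 5  ⇒  5p = 4  ⇒  p = 4/5.

p = 4/5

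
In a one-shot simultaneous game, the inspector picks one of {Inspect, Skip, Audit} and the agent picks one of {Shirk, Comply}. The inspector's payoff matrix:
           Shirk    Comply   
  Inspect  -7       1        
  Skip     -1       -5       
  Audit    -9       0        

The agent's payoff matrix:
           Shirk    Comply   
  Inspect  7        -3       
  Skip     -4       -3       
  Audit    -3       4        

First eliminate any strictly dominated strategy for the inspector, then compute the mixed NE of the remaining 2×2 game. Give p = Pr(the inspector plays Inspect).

The inspector's strategy Audit is strictly dominated by Inspect: -7 > -9 and 1 > 0. Eliminate Audit.
Set the agent's expected payoff from Shirk equal to that from Comply:
  the agent's payoff to Shirk: p·7 + (1−p)·(-4) = 11p - 4
  the agent's payoff to Comply: p·(-3) + (1−p)·(-3) = -3
  11p - 4 = -3  ⇒  11p = 1  ⇒  p = 1/11.

p = 1/11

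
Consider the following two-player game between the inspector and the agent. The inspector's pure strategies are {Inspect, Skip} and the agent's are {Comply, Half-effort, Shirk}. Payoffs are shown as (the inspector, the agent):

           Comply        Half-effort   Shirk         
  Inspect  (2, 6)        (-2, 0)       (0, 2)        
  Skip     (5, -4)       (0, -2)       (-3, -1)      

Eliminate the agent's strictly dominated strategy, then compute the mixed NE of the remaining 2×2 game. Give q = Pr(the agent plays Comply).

q = 1/2

The agent's strategy Half-effort is strictly dominated by Shirk: 2 > 0 and -1 > -2. Eliminate Half-effort.
In a mixed equilibrium the inspector is indifferent between Inspect and Skip; this condition fixes q.
  the inspector's payoff from Inspect: q·2 + (1−q)·0 = 2q
  the inspector's payoff from Skip: q·5 + (1−q)·(-3) = 8q - 3
  2q = 8q - 3  ⇒  -6q = -3  ⇒  q = 1/2.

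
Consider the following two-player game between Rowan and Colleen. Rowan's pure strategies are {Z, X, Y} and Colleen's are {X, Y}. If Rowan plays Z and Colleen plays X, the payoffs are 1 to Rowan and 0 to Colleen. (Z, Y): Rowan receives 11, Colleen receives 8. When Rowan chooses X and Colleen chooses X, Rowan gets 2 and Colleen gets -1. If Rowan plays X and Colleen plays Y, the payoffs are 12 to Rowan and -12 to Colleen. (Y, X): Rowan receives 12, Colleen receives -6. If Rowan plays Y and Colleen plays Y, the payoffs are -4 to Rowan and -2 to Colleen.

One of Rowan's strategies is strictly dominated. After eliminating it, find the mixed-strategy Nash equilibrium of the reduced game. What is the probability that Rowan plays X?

Rowan's strategy Z is strictly dominated by X: 2 > 1 and 12 > 11. Eliminate Z.
Colleen's indifference between X and Y determines Rowan's mixing probability p:
  Colleen's expected payoff from X: p·(-1) + (1−p)·(-6) = 5p - 6
  Colleen's expected payoff from Y: p·(-12) + (1−p)·(-2) = -10p - 2
  5p - 6 = -10p - 2  ⇒  15p = 4  ⇒  p = 4/15.

p = 4/15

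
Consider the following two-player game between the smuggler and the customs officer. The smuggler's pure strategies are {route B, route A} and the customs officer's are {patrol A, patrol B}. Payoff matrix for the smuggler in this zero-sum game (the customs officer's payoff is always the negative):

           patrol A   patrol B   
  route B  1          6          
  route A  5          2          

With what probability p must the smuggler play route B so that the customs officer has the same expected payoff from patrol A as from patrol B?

p = 3/8

Set the customs officer's expected payoff from patrol A equal to that from patrol B:
  the customs officer's expected payoff from patrol A: p·(-1) + (1−p)·(-5) = 4p - 5
  the customs officer's expected payoff from patrol B: p·(-6) + (1−p)·(-2) = -4p - 2
  4p - 5 = -4p - 2  ⇒  8p = 3  ⇒  p = 3/8.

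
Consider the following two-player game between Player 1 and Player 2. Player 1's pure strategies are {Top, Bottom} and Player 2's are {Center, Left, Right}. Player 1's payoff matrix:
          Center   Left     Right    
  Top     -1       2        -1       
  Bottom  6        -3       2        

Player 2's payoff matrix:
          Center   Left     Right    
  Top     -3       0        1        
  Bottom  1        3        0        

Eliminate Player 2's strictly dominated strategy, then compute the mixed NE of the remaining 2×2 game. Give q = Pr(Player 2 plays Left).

q = 3/8

Player 2's strategy Center is strictly dominated by Left: 0 > -3 and 3 > 1. Eliminate Center.
Player 2's mix must leave Player 1 indifferent between Top and Bottom.
  Player 1's payoff from Top: q·2 + (1−q)·(-1) = 3q - 1
  Player 1's payoff from Bottom: q·(-3) + (1−q)·2 = -5q + 2
  3q - 1 = -5q + 2  ⇒  8q = 3  ⇒  q = 3/8.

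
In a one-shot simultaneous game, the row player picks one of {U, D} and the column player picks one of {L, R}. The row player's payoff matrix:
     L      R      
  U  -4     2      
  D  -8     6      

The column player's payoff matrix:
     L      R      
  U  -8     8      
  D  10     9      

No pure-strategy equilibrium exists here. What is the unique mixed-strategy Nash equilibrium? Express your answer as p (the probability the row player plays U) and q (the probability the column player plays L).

p = 1/17, q = 1/2

For the column player to be willing to mix, the column player must be indifferent between L and R, which pins down the row player's mix.
  the column player's payoff to L: p·(-8) + (1−p)·10 = -18p + 10
  the column player's payoff to R: p·8 + (1−p)·9 = -p + 9
  -18p + 10 = -p + 9  ⇒  -17p = -1  ⇒  p = 1/17.
Set the row player's expected payoff from U equal to that from D:
  the row player's payoff to U: q·(-4) + (1−q)·2 = -6q + 2
  the row player's payoff to D: q·(-8) + (1−q)·6 = -14q + 6
  -6q + 2 = -14q + 6  ⇒  8q = 4  ⇒  q = 1/2.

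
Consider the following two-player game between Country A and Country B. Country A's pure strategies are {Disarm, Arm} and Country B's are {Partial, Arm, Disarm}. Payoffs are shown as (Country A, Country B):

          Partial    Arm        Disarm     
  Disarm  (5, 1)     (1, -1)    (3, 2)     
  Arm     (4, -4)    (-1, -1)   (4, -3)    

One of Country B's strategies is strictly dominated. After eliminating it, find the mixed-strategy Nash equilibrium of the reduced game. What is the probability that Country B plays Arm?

q = 1/3

Country B's strategy Partial is strictly dominated by Disarm: 2 > 1 and -3 > -4. Eliminate Partial.
In a mixed equilibrium Country A is indifferent between Disarm and Arm; this condition fixes q.
  Country A's expected payoff from Disarm: q·1 + (1−q)·3 = -2q + 3
  Country A's expected payoff from Arm: q·(-1) + (1−q)·4 = -5q + 4
  -2q + 3 = -5q + 4  ⇒  3q = 1  ⇒  q = 1/3.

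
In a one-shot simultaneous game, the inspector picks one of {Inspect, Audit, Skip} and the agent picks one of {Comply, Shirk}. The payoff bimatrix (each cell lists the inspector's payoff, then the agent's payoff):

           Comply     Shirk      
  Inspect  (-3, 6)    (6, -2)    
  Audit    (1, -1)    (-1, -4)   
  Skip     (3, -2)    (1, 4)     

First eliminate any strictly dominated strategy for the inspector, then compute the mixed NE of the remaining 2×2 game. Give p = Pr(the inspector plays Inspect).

p = 3/7

The inspector's strategy Audit is strictly dominated by Skip: 3 > 1 and 1 > -1. Eliminate Audit.
The agent's indifference between Comply and Shirk determines the inspector's mixing probability p:
  the agent's expected payoff from Comply: p·6 + (1−p)·(-2) = 8p - 2
  the agent's expected payoff from Shirk: p·(-2) + (1−p)·4 = -6p + 4
  8p - 2 = -6p + 4  ⇒  14p = 6  ⇒  p = 3/7.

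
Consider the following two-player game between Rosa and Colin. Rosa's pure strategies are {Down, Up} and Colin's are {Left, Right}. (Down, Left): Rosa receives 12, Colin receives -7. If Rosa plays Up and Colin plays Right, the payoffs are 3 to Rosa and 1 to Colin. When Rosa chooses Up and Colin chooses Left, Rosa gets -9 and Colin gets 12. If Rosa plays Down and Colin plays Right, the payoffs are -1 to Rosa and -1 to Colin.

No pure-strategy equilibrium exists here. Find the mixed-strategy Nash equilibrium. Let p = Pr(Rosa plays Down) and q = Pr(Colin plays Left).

Set Colin's expected payoff from Left equal to that from Right:
  Colin's payoff to Left: p·(-7) + (1−p)·12 = -19p + 12
  Colin's payoff to Right: p·(-1) + (1−p)·1 = -2p + 1
  -19p + 12 = -2p + 1  ⇒  -17p = -11  ⇒  p = 11/17.
Rosa's indifference between Down and Up determines Colin's mixing probability q:
  Rosa's payoff from Down: q·12 + (1−q)·(-1) = 13q - 1
  Rosa's payoff from Up: q·(-9) + (1−q)·3 = -12q + 3
  13q - 1 = -12q + 3  ⇒  25q = 4  ⇒  q = 4/25.

p = 11/17, q = 4/25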